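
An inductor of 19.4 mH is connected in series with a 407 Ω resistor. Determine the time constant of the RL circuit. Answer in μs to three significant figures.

τ ≈ 47.7 μs

τ = L/R = (1.940×10^-2 H)/(407 Ω) = 4.767×10^-5 s.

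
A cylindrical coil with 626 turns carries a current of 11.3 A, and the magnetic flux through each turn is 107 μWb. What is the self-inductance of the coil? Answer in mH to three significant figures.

L ≈ 5.93 mH

Self-inductance is defined by L = NΦ_B/I (flux linkage over current).
L = (626)(1.070×10^-4 Wb)/(11.3 A) = 5.928×10^-3 H.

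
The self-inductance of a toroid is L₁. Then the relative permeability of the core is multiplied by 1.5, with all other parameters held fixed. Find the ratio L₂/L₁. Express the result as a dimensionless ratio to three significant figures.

For a toroid, L ∝ μᵣN²A/R.
L₂/L₁ = (1.5) = 1.50.

L₂/L₁ = 1.50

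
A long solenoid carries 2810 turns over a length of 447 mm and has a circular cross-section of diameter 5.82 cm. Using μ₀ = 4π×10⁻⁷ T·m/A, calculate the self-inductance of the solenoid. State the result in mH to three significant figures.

L ≈ 59.1 mH

A = π(d/2)² = π(2.910×10^-2 m)² = 2.660×10^-3 m².
For a long solenoid, L = μ₀N²A/ℓ.
L = (4π×10⁻⁷)(2810)²(2.660×10^-3)/(0.447 m) = 5.905×10^-2 H.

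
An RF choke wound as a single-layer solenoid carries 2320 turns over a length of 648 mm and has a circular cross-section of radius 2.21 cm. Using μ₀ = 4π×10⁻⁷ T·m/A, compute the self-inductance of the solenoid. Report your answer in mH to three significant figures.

A = πr² = π(2.210×10^-2 m)² = 1.534×10^-3 m².
For a long solenoid, L = μ₀N²A/ℓ.
L = (4π×10⁻⁷)(2320)²(1.534×10^-3)/(0.648 m) = 1.602×10^-2 H.

L ≈ 16.0 mH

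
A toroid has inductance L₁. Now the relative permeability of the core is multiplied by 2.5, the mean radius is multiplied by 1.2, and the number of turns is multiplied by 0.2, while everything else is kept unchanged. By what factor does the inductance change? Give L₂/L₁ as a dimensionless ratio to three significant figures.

L₂/L₁ = 0.0833

For a toroid, L ∝ μᵣN²A/R.
L₂/L₁ = (2.5) × (1.2)^-1 × (0.2)^2 = 0.0833.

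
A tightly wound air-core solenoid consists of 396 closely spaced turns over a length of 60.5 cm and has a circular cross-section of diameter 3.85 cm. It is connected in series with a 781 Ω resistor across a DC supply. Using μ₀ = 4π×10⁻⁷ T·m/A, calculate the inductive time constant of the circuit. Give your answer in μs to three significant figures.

τ ≈ 0.486 μs

A = π(d/2)² = π(1.925×10^-2 m)² = 1.164×10^-3 m².
L = μ₀N²A/ℓ = (4π×10⁻⁷)(396)²(1.164×10^-3)/(0.605) = 3.792×10^-4 H.
τ = L/R = (3.792×10^-4)/(781) = 4.855×10^-7 s.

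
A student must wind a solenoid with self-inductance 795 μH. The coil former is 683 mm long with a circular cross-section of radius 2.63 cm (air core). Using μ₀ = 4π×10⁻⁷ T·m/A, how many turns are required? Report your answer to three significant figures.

N ≈ 446 turns

A = πr² = π(2.630×10^-2 m)² = 2.173×10^-3 m².
From L = μ₀N²A/ℓ, N = √(Lℓ / (μ₀A)).
N = √[(7.950×10^-4)(0.683) / ((4π×10⁻⁷)×2.173×10^-3)] = √(1.988×10^5) ≈ 445.9.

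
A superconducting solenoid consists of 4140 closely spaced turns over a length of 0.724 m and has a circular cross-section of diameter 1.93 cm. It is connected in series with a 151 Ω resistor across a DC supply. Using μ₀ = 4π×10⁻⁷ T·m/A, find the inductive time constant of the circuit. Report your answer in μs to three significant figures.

A = π(d/2)² = π(9.650×10^-3 m)² = 2.926×10^-4 m².
L = μ₀N²A/ℓ = (4π×10⁻⁷)(4140)²(2.926×10^-4)/(0.724) = 8.703×10^-3 H.
τ = L/R = (8.703×10^-3)/(151) = 5.764×10^-5 s.

τ ≈ 57.6 μs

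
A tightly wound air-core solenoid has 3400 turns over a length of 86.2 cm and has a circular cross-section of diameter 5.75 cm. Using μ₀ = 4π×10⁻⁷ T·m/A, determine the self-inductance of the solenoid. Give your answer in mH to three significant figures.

A = π(d/2)² = π(2.875×10^-2 m)² = 2.597×10^-3 m².
For a long solenoid, L = μ₀N²A/ℓ.
L = (4π×10⁻⁷)(3400)²(2.597×10^-3)/(0.862 m) = 4.376×10^-2 H.

L ≈ 43.8 mH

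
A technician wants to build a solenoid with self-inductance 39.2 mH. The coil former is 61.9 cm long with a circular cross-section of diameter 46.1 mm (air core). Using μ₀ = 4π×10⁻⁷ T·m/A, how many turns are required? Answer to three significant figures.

N ≈ 3400 turns

A = π(d/2)² = π(2.305×10^-2 m)² = 1.669×10^-3 m².
From L = μ₀N²A/ℓ, N = √(Lℓ / (μ₀A)).
N = √[(3.920×10^-2)(0.619) / ((4π×10⁻⁷)×1.669×10^-3)] = √(1.157×10^7) ≈ 3401.2.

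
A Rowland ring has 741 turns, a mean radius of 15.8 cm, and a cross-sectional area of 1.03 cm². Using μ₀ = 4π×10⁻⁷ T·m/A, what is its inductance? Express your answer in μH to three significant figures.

L ≈ 71.6 μH

For a thin toroid, L = μ₀N²A/(2πR).
L = (4π×10⁻⁷)(741)²(1.030×10^-4) / (2π×0.158 m) = 7.159×10^-5 H.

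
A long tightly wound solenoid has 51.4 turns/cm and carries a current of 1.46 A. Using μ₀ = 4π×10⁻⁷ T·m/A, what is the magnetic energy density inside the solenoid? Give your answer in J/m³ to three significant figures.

B = μ₀nI = (4π×10⁻⁷)(5.140×10^3)(1.46) = 9.430×10^-3 T.
u = B²/(2μ₀) = (9.430×10^-3)²/(2×4π×10⁻⁷) = 35.38 J/m³.

u ≈ 35.4 J/m³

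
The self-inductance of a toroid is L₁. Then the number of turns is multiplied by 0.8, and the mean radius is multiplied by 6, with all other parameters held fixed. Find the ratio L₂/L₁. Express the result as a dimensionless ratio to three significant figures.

For a toroid, L ∝ μᵣN²A/R.
L₂/L₁ = (0.8)^2 × (6)^-1 = 0.107.

L₂/L₁ = 0.107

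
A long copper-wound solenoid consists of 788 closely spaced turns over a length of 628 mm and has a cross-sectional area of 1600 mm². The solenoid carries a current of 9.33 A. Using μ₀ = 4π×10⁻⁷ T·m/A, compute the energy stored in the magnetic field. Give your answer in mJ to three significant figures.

U ≈ 86.5 mJ

A = 1600 mm² = 1.600×10^-3 m².
L = μ₀N²A/ℓ = (4π×10⁻⁷)(788)²(1.600×10^-3)/(0.628) = 1.988×10^-3 H.
U = ½LI² = ½(1.988×10^-3)(9.33)² = 8.653×10^-2 J.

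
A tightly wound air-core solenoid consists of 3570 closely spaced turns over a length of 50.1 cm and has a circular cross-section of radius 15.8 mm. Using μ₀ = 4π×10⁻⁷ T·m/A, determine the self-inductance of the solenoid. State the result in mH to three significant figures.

A = πr² = π(1.580×10^-2 m)² = 7.843×10^-4 m².
For a long solenoid, L = μ₀N²A/ℓ.
L = (4π×10⁻⁷)(3570)²(7.843×10^-4)/(0.501 m) = 2.507×10^-2 H.

L ≈ 25.1 mH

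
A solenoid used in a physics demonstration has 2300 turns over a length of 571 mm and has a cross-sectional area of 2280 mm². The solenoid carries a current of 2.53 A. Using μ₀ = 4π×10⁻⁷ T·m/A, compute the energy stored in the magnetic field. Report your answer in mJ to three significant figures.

U ≈ 85.0 mJ

A = 2280 mm² = 2.280×10^-3 m².
L = μ₀N²A/ℓ = (4π×10⁻⁷)(2300)²(2.280×10^-3)/(0.571) = 2.654×10^-2 H.
U = ½LI² = ½(2.654×10^-2)(2.53)² = 8.495×10^-2 J.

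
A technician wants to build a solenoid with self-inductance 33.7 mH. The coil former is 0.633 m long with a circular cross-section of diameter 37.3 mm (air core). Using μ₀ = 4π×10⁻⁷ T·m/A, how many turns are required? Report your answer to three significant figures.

A = π(d/2)² = π(1.865×10^-2 m)² = 1.093×10^-3 m².
From L = μ₀N²A/ℓ, N = √(Lℓ / (μ₀A)).
N = √[(3.370×10^-2)(0.633) / ((4π×10⁻⁷)×1.093×10^-3)] = √(1.554×10^7) ≈ 3941.5.

N ≈ 3940 turns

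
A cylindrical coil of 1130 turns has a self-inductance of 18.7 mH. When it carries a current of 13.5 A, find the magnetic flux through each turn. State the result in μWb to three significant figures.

From L = NΦ_B/I, the flux per turn is Φ_B = LI/N.
Φ_B = (1.870×10^-2 H)(13.5 A)/1130 = 2.234×10^-4 Wb.

Φ_B ≈ 223 μWb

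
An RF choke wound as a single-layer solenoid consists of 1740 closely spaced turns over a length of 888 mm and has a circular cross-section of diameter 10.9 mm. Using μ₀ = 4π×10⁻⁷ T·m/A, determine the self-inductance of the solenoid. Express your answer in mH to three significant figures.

L ≈ 0.400 mH

A = π(d/2)² = π(5.450×10^-3 m)² = 9.331×10^-5 m².
For a long solenoid, L = μ₀N²A/ℓ.
L = (4π×10⁻⁷)(1740)²(9.331×10^-5)/(0.888 m) = 3.998×10^-4 H.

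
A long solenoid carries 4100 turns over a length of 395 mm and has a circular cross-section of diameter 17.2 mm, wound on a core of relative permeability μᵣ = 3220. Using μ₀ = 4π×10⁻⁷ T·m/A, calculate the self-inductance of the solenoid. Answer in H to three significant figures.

L ≈ 40.0 H

A = π(d/2)² = π(8.600×10^-3 m)² = 2.324×10^-4 m².
For a long solenoid, L = μ₀μᵣN²A/ℓ.
L = (4π×10⁻⁷)(3220)(4100)²(2.324×10^-4)/(0.395 m) = 40.01 H.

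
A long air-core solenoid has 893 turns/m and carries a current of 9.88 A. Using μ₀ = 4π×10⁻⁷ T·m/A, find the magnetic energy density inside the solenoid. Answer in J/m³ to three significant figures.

B = μ₀nI = (4π×10⁻⁷)(893)(9.88) = 1.109×10^-2 T.
u = B²/(2μ₀) = (1.109×10^-2)²/(2×4π×10⁻⁷) = 48.91 J/m³.

u ≈ 48.9 J/m³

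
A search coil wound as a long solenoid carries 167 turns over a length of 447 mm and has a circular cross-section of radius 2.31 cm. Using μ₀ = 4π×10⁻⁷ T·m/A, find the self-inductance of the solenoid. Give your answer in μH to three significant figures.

A = πr² = π(2.310×10^-2 m)² = 1.676×10^-3 m².
For a long solenoid, L = μ₀N²A/ℓ.
L = (4π×10⁻⁷)(167)²(1.676×10^-3)/(0.447 m) = 1.314×10^-4 H.

L ≈ 131 μH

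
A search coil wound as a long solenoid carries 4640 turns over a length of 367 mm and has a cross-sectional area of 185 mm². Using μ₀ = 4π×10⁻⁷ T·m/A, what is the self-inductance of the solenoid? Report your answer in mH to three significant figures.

L ≈ 13.6 mH

A = 185 mm² = 1.850×10^-4 m².
For a long solenoid, L = μ₀N²A/ℓ.
L = (4π×10⁻⁷)(4640)²(1.850×10^-4)/(0.367 m) = 1.364×10^-2 H.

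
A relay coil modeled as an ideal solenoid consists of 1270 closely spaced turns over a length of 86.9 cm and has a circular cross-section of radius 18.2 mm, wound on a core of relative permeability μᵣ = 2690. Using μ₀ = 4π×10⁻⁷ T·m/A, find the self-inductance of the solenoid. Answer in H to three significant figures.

L ≈ 6.53 H

A = πr² = π(1.820×10^-2 m)² = 1.041×10^-3 m².
For a long solenoid, L = μ₀μᵣN²A/ℓ.
L = (4π×10⁻⁷)(2690)(1270)²(1.041×10^-3)/(0.869 m) = 6.529 H.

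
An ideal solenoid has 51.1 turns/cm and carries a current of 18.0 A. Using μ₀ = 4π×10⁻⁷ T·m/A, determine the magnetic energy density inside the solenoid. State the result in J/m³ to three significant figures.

u ≈ 5320 J/m³

B = μ₀nI = (4π×10⁻⁷)(5.110×10^3)(18.0) = 0.1156 T.
u = B²/(2μ₀) = (0.1156)²/(2×4π×10⁻⁷) = 5.316×10^3 J/m³.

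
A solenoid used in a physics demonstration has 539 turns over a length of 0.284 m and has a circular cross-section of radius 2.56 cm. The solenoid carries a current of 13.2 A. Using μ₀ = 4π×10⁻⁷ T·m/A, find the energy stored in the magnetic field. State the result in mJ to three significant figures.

U ≈ 231 mJ

A = πr² = π(2.560×10^-2 m)² = 2.059×10^-3 m².
L = μ₀N²A/ℓ = (4π×10⁻⁷)(539)²(2.059×10^-3)/(0.284) = 2.647×10^-3 H.
U = ½LI² = ½(2.647×10^-3)(13.2)² = 0.2306 J.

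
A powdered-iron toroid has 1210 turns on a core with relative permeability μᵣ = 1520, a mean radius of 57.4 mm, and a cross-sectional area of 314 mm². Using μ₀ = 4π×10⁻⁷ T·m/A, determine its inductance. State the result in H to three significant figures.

L ≈ 2.43 H

For a thin toroid, L = μ₀μᵣN²A/(2πR).
L = (4π×10⁻⁷)(1520)(1210)²(3.140×10^-4) / (2π×5.740×10^-2 m) = 2.4348 H.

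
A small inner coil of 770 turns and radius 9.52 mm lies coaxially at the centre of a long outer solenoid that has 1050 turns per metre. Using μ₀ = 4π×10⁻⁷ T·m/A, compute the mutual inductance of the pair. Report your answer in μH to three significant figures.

M ≈ 289 μH

The outer solenoid produces a uniform field B₁ = μ₀n₁I₁ across the inner coil,
so the flux linkage is N₂Φ = N₂B₁A₂ = μ₀n₁N₂A₂·I₁, giving M = μ₀n₁N₂A₂.
A₂ = πr² = π(9.520×10^-3 m)² = 2.847×10^-4 m².
M = (4π×10⁻⁷)(1050)(770)(2.847×10^-4) = 2.893×10^-4 H.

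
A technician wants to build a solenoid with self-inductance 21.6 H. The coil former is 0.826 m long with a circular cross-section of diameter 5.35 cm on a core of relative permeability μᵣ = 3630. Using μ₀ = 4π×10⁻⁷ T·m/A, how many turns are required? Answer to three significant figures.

N ≈ 1320 turns

A = π(d/2)² = π(2.675×10^-2 m)² = 2.248×10^-3 m².
From L = μ₀μᵣN²A/ℓ, N = √(Lℓ / (μ₀μᵣA)).
N = √[(21.6)(0.826) / ((4π×10⁻⁷)(3630)×2.248×10^-3)] = √(1.740×10^6) ≈ 1319.0.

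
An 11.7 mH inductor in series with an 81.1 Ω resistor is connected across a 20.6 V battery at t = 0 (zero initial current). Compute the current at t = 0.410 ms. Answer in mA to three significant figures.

I ≈ 239 mA

τ = L/R = 1.170×10^-2/81.1 = 1.443×10^-4 s; final current I_∞ = ε/R = 20.6/81.1 = 0.254 A.
I(t) = I_∞(1 − e^(−t/τ)) with t/τ = 2.842.
I = (0.254)(1 − e^(−2.842)) = 0.2392 A.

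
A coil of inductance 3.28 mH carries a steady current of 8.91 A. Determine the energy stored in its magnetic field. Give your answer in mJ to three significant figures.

Stored magnetic energy: U = ½LI².
U = ½(3.280×10^-3 H)(8.91 A)² = 0.1302 J.

U ≈ 130 mJ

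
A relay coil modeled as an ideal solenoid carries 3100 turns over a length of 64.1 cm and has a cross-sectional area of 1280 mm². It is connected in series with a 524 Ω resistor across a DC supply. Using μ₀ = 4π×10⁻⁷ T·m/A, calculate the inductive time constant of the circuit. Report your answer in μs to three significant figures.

A = 1280 mm² = 1.280×10^-3 m².
L = μ₀N²A/ℓ = (4π×10⁻⁷)(3100)²(1.280×10^-3)/(0.641) = 2.411×10^-2 H.
τ = L/R = (2.411×10^-2)/(524) = 4.602×10^-5 s.

τ ≈ 46.0 μs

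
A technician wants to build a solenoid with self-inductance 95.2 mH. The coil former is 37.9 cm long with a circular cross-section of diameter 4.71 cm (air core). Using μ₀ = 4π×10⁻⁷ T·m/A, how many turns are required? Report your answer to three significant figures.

N ≈ 4060 turns

A = π(d/2)² = π(2.355×10^-2 m)² = 1.742×10^-3 m².
From L = μ₀N²A/ℓ, N = √(Lℓ / (μ₀A)).
N = √[(9.520×10^-2)(0.379) / ((4π×10⁻⁷)×1.742×10^-3)] = √(1.648×10^7) ≈ 4059.5.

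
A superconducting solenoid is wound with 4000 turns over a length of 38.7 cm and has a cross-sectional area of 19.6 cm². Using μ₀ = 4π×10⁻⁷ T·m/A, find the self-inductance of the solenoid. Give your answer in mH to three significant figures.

A = 19.6 cm² = 1.960×10^-3 m².
For a long solenoid, L = μ₀N²A/ℓ.
L = (4π×10⁻⁷)(4000)²(1.960×10^-3)/(0.387 m) = 0.1018 H.

L ≈ 102 mH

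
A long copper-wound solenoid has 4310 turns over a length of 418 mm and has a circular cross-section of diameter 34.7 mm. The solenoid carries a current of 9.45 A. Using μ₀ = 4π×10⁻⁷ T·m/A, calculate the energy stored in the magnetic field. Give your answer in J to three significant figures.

A = π(d/2)² = π(1.735×10^-2 m)² = 9.457×10^-4 m².
L = μ₀N²A/ℓ = (4π×10⁻⁷)(4310)²(9.457×10^-4)/(0.418) = 5.281×10^-2 H.
U = ½LI² = ½(5.281×10^-2)(9.45)² = 2.358 J.

U ≈ 2.36 J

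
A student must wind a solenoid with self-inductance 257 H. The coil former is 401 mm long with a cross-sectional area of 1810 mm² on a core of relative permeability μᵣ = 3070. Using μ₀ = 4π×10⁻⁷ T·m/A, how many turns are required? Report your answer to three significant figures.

A = 1810 mm² = 1.810×10^-3 m².
From L = μ₀μᵣN²A/ℓ, N = √(Lℓ / (μ₀μᵣA)).
N = √[(257)(0.401) / ((4π×10⁻⁷)(3070)×1.810×10^-3)] = √(1.476×10^7) ≈ 3841.7.

N ≈ 3840 turns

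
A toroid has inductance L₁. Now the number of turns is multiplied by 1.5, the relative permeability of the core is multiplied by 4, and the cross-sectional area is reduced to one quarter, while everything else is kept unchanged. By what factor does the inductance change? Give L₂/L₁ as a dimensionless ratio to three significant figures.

For a toroid, L ∝ μᵣN²A/R.
L₂/L₁ = (1.5)^2 × (4) × (0.25) = 2.25.

L₂/L₁ = 2.25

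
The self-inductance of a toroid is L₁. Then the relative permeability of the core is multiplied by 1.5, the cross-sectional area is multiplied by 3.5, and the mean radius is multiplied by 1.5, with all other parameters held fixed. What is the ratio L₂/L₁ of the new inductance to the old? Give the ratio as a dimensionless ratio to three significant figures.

For a toroid, L ∝ μᵣN²A/R.
L₂/L₁ = (1.5) × (3.5) × (1.5)^-1 = 3.50.

L₂/L₁ = 3.50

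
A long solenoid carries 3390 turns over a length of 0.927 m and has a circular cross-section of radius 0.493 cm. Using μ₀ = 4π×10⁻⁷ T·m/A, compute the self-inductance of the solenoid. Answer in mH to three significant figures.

A = πr² = π(4.930×10^-3 m)² = 7.636×10^-5 m².
For a long solenoid, L = μ₀N²A/ℓ.
L = (4π×10⁻⁷)(3390)²(7.636×10^-5)/(0.927 m) = 1.190×10^-3 H.

L ≈ 1.19 mH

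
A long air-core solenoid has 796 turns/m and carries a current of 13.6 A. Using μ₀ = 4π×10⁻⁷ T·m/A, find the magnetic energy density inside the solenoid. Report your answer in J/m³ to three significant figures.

B = μ₀nI = (4π×10⁻⁷)(796)(13.6) = 1.360×10^-2 T.
u = B²/(2μ₀) = (1.360×10^-2)²/(2×4π×10⁻⁷) = 73.63 J/m³.

u ≈ 73.6 J/m³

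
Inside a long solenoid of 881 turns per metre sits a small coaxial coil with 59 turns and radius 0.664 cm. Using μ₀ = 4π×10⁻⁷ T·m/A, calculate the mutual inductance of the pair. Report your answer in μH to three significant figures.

M ≈ 9.05 μH

The outer solenoid produces a uniform field B₁ = μ₀n₁I₁ across the inner coil,
so the flux linkage is N₂Φ = N₂B₁A₂ = μ₀n₁N₂A₂·I₁, giving M = μ₀n₁N₂A₂.
A₂ = πr² = π(6.640×10^-3 m)² = 1.385×10^-4 m².
M = (4π×10⁻⁷)(881)(59)(1.385×10^-4) = 9.047×10^-6 H.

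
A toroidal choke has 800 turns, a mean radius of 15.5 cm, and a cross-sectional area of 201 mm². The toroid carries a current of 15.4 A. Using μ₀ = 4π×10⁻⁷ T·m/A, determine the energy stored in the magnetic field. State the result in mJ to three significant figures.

L = μ₀N²A/(2πR) = (4π×10⁻⁷)(800)²(2.010×10^-4)/(2π×0.155) = 1.660×10^-4 H.
U = ½LI² = ½(1.660×10^-4)(15.4)² = 1.968×10^-2 J.

U ≈ 19.7 mJ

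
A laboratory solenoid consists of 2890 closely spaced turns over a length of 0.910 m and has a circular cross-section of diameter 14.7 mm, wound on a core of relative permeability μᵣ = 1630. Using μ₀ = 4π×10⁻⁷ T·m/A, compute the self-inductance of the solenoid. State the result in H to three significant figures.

A = π(d/2)² = π(7.350×10^-3 m)² = 1.697×10^-4 m².
For a long solenoid, L = μ₀μᵣN²A/ℓ.
L = (4π×10⁻⁷)(1630)(2890)²(1.697×10^-4)/(0.91 m) = 3.191 H.

L ≈ 3.19 H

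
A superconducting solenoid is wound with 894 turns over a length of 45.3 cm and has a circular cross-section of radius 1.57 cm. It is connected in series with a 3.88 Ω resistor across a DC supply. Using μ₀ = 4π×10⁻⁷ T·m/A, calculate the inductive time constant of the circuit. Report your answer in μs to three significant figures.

τ ≈ 442 μs

A = πr² = π(1.570×10^-2 m)² = 7.744×10^-4 m².
L = μ₀N²A/ℓ = (4π×10⁻⁷)(894)²(7.744×10^-4)/(0.453) = 1.717×10^-3 H.
τ = L/R = (1.717×10^-3)/(3.88) = 4.4249×10^-4 s.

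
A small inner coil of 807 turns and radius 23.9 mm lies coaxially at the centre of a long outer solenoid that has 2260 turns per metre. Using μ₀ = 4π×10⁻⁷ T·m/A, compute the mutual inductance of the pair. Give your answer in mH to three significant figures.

M ≈ 4.11 mH

The outer solenoid produces a uniform field B₁ = μ₀n₁I₁ across the inner coil,
so the flux linkage is N₂Φ = N₂B₁A₂ = μ₀n₁N₂A₂·I₁, giving M = μ₀n₁N₂A₂.
A₂ = πr² = π(2.390×10^-2 m)² = 1.7945×10^-3 m².
M = (4π×10⁻⁷)(2260)(807)(1.7945×10^-3) = 4.113×10^-3 H.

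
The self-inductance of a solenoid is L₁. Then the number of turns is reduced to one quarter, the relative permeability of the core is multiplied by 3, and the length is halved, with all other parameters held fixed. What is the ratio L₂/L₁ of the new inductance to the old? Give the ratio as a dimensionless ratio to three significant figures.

L₂/L₁ = 0.375

For a solenoid, L ∝ μᵣN²A/ℓ.
L₂/L₁ = (0.25)^2 × (3) × (0.5)^-1 = 0.375.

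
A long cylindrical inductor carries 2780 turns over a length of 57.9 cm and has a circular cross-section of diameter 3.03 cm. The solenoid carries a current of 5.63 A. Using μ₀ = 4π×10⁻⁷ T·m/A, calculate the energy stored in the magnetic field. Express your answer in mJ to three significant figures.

A = π(d/2)² = π(1.515×10^-2 m)² = 7.211×10^-4 m².
L = μ₀N²A/ℓ = (4π×10⁻⁷)(2780)²(7.211×10^-4)/(0.579) = 1.209×10^-2 H.
U = ½LI² = ½(1.209×10^-2)(5.63)² = 0.1917 J.

U ≈ 192 mJ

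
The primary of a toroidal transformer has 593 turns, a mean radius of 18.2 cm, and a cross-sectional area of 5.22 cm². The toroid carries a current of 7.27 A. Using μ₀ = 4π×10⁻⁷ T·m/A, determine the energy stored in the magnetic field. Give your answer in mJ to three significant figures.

L = μ₀N²A/(2πR) = (4π×10⁻⁷)(593)²(5.220×10^-4)/(2π×0.182) = 2.017×10^-4 H.
U = ½LI² = ½(2.017×10^-4)(7.27)² = 5.331×10^-3 J.

U ≈ 5.33 mJ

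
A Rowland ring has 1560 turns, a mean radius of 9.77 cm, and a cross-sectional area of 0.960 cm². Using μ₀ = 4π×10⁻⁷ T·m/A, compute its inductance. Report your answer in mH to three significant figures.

For a thin toroid, L = μ₀N²A/(2πR).
L = (4π×10⁻⁷)(1560)²(9.600×10^-5) / (2π×9.770×10^-2 m) = 4.783×10^-4 H.

L ≈ 0.478 mH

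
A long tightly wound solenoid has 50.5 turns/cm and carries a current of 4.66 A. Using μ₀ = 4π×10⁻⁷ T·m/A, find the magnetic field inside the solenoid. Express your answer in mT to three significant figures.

Inside a long solenoid, B = μ₀nI.
B = (4π×10⁻⁷)(5.050×10^3 m⁻¹)(4.66 A) = 2.957×10^-2 T.

B ≈ 29.6 mT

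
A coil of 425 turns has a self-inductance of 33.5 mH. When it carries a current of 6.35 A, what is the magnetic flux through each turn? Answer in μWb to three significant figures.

Φ_B ≈ 501 μWb

From L = NΦ_B/I, the flux per turn is Φ_B = LI/N.
Φ_B = (3.350×10^-2 H)(6.35 A)/425 = 5.005×10^-4 Wb.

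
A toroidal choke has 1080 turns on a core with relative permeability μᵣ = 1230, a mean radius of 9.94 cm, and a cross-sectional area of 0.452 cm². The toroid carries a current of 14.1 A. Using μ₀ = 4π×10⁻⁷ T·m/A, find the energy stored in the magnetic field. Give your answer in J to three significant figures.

L = μ₀μᵣN²A/(2πR) = (4π×10⁻⁷)(1230)(1080)²(4.520×10^-5)/(2π×9.940×10^-2) = 0.13048 H.
U = ½LI² = ½(0.13048)(14.1)² = 12.97 J.

U ≈ 13.0 J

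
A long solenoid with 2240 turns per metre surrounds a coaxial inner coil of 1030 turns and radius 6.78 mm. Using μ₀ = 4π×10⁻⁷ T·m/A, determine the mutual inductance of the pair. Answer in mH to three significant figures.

The outer solenoid produces a uniform field B₁ = μ₀n₁I₁ across the inner coil,
so the flux linkage is N₂Φ = N₂B₁A₂ = μ₀n₁N₂A₂·I₁, giving M = μ₀n₁N₂A₂.
A₂ = πr² = π(6.780×10^-3 m)² = 1.444×10^-4 m².
M = (4π×10⁻⁷)(2240)(1030)(1.444×10^-4) = 4.187×10^-4 H.

M ≈ 0.419 mH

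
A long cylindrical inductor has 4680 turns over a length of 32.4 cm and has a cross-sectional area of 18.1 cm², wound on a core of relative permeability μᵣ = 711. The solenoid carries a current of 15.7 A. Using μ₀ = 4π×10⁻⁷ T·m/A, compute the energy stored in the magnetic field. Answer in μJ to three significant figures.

U ≈ 13500000000 μJ

A = 18.1 cm² = 1.810×10^-3 m².
L = μ₀μᵣN²A/ℓ = (4π×10⁻⁷)(711)(4680)²(1.810×10^-3)/(0.324) = 109.3 H.
U = ½LI² = ½(109.3)(15.7)² = 1.347×10^4 J.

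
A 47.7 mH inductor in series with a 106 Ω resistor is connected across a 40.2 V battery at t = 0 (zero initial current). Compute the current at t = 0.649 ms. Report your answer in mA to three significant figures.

τ = L/R = 4.770×10^-2/106 = 4.500×10^-4 s; final current I_∞ = ε/R = 40.2/106 = 0.3792 A.
I(t) = I_∞(1 − e^(−t/τ)) with t/τ = 1.442.
I = (0.3792)(1 − e^(−1.442)) = 0.2896 A.

I ≈ 290 mA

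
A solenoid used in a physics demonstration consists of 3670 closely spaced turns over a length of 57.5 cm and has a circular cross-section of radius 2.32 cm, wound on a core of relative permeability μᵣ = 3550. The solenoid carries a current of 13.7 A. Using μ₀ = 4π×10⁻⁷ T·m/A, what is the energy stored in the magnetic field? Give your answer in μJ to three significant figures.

A = πr² = π(2.320×10^-2 m)² = 1.691×10^-3 m².
L = μ₀μᵣN²A/ℓ = (4π×10⁻⁷)(3550)(3670)²(1.691×10^-3)/(0.575) = 176.7 H.
U = ½LI² = ½(176.7)(13.7)² = 1.658×10^4 J.

U ≈ 16600000000 μJ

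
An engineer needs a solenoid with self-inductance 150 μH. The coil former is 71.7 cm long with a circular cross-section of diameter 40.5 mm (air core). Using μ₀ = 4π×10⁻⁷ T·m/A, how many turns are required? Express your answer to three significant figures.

N ≈ 258 turns

A = π(d/2)² = π(2.025×10^-2 m)² = 1.288×10^-3 m².
From L = μ₀N²A/ℓ, N = √(Lℓ / (μ₀A)).
N = √[(1.500×10^-4)(0.717) / ((4π×10⁻⁷)×1.288×10^-3)] = √(6.644×10^4) ≈ 257.8.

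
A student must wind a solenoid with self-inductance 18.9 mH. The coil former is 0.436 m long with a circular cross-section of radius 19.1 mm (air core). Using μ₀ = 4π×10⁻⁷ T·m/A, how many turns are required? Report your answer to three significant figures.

A = πr² = π(1.910×10^-2 m)² = 1.146×10^-3 m².
From L = μ₀N²A/ℓ, N = √(Lℓ / (μ₀A)).
N = √[(1.890×10^-2)(0.436) / ((4π×10⁻⁷)×1.146×10^-3)] = √(5.722×10^6) ≈ 2392.0.

N ≈ 2390 turns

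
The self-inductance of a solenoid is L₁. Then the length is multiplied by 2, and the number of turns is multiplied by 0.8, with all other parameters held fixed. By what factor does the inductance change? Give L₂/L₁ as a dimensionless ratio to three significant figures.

For a solenoid, L ∝ μᵣN²A/ℓ.
L₂/L₁ = (2)^-1 × (0.8)^2 = 0.320.

L₂/L₁ = 0.320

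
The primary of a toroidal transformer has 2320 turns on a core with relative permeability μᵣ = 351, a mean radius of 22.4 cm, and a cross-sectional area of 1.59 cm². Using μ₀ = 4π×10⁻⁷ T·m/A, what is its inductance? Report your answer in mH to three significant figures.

For a thin toroid, L = μ₀μᵣN²A/(2πR).
L = (4π×10⁻⁷)(351)(2320)²(1.590×10^-4) / (2π×0.224 m) = 0.2682 H.

L ≈ 268 mH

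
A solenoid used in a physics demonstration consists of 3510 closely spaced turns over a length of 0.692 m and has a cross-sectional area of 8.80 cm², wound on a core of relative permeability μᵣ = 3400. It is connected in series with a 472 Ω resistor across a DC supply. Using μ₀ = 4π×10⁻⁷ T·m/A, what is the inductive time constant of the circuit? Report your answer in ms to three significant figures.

A = 8.80 cm² = 8.800×10^-4 m².
L = μ₀μᵣN²A/ℓ = (4π×10⁻⁷)(3400)(3510)²(8.800×10^-4)/(0.692) = 66.94 H.
τ = L/R = (66.94)/(472) = 0.1418 s.

τ ≈ 142 ms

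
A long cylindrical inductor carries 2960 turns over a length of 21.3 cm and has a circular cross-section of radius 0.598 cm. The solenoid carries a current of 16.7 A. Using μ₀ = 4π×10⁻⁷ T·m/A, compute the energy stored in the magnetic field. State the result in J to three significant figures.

A = πr² = π(5.980×10^-3 m)² = 1.123×10^-4 m².
L = μ₀N²A/ℓ = (4π×10⁻⁷)(2960)²(1.123×10^-4)/(0.213) = 5.807×10^-3 H.
U = ½LI² = ½(5.807×10^-3)(16.7)² = 0.8098 J.

U ≈ 0.810 J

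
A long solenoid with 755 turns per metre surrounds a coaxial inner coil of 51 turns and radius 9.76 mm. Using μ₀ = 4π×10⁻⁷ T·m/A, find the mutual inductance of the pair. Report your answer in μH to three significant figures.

M ≈ 14.5 μH

The outer solenoid produces a uniform field B₁ = μ₀n₁I₁ across the inner coil,
so the flux linkage is N₂Φ = N₂B₁A₂ = μ₀n₁N₂A₂·I₁, giving M = μ₀n₁N₂A₂.
A₂ = πr² = π(9.760×10^-3 m)² = 2.993×10^-4 m².
M = (4π×10⁻⁷)(755)(51)(2.993×10^-4) = 1.448×10^-5 H.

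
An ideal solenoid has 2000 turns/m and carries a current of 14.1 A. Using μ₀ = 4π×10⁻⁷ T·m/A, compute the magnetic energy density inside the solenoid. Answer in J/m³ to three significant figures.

u ≈ 500 J/m³

B = μ₀nI = (4π×10⁻⁷)(2.000×10^3)(14.1) = 3.544×10^-2 T.
u = B²/(2μ₀) = (3.544×10^-2)²/(2×4π×10⁻⁷) = 499.7 J/m³.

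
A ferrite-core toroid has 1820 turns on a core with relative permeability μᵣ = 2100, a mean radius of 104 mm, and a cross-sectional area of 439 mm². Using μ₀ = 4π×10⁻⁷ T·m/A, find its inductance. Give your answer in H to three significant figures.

For a thin toroid, L = μ₀μᵣN²A/(2πR).
L = (4π×10⁻⁷)(2100)(1820)²(4.390×10^-4) / (2π×0.104 m) = 5.873 H.

L ≈ 5.87 H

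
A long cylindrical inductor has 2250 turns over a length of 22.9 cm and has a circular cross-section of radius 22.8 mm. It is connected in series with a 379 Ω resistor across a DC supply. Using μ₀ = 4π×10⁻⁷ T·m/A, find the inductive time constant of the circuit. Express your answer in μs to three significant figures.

A = πr² = π(2.280×10^-2 m)² = 1.633×10^-3 m².
L = μ₀N²A/ℓ = (4π×10⁻⁷)(2250)²(1.633×10^-3)/(0.229) = 4.537×10^-2 H.
τ = L/R = (4.537×10^-2)/(379) = 1.197×10^-4 s.

τ ≈ 120 μs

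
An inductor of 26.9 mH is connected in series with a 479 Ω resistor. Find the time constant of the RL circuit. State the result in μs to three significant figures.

τ ≈ 56.2 μs

τ = L/R = (2.690×10^-2 H)/(479 Ω) = 5.616×10^-5 s.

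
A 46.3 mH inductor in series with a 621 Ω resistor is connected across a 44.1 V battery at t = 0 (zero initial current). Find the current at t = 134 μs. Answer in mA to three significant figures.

I ≈ 59.2 mA

τ = L/R = 4.630×10^-2/621 = 7.456×10^-5 s; final current I_∞ = ε/R = 44.1/621 = 7.101×10^-2 A.
I(t) = I_∞(1 − e^(−t/τ)) with t/τ = 1.797.
I = (7.101×10^-2)(1 − e^(−1.797)) = 5.924×10^-2 A.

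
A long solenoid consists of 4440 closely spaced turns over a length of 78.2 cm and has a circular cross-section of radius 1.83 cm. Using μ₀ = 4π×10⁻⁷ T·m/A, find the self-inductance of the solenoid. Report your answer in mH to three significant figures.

L ≈ 33.3 mH

A = πr² = π(1.830×10^-2 m)² = 1.052×10^-3 m².
For a long solenoid, L = μ₀N²A/ℓ.
L = (4π×10⁻⁷)(4440)²(1.052×10^-3)/(0.782 m) = 3.333×10^-2 H.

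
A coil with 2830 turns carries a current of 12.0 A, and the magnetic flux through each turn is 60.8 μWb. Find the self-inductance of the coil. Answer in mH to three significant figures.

Self-inductance is defined by L = NΦ_B/I (flux linkage over current).
L = (2830)(6.080×10^-5 Wb)/(12.0 A) = 1.434×10^-2 H.

L ≈ 14.3 mH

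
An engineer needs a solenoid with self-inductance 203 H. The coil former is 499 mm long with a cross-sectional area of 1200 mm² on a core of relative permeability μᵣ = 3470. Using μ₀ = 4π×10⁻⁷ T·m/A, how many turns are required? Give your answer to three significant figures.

N ≈ 4400 turns

A = 1200 mm² = 1.200×10^-3 m².
From L = μ₀μᵣN²A/ℓ, N = √(Lℓ / (μ₀μᵣA)).
N = √[(203)(0.499) / ((4π×10⁻⁷)(3470)×1.200×10^-3)] = √(1.936×10^7) ≈ 4399.9.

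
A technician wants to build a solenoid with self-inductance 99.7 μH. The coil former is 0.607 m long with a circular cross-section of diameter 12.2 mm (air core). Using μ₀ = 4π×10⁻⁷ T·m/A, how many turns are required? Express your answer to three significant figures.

A = π(d/2)² = π(6.100×10^-3 m)² = 1.169×10^-4 m².
From L = μ₀N²A/ℓ, N = √(Lℓ / (μ₀A)).
N = √[(9.970×10^-5)(0.607) / ((4π×10⁻⁷)×1.169×10^-4)] = √(4.120×10^5) ≈ 641.8.

N ≈ 642 turns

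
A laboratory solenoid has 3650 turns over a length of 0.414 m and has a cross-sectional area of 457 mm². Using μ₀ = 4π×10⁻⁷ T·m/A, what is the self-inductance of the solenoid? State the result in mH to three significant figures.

A = 457 mm² = 4.570×10^-4 m².
For a long solenoid, L = μ₀N²A/ℓ.
L = (4π×10⁻⁷)(3650)²(4.570×10^-4)/(0.414 m) = 1.848×10^-2 H.

L ≈ 18.5 mH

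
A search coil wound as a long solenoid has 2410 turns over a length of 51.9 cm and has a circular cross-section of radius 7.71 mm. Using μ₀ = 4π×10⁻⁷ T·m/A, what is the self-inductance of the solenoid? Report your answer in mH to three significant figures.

L ≈ 2.63 mH

A = πr² = π(7.710×10^-3 m)² = 1.867×10^-4 m².
For a long solenoid, L = μ₀N²A/ℓ.
L = (4π×10⁻⁷)(2410)²(1.867×10^-4)/(0.519 m) = 2.626×10^-3 H.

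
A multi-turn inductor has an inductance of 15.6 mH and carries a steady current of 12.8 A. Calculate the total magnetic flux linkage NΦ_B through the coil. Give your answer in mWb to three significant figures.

NΦ_B ≈ 200 mWb

From L = NΦ_B/I, the flux linkage is NΦ_B = LI.
NΦ_B = (1.560×10^-2 H)(12.8 A) = 0.1997 Wb.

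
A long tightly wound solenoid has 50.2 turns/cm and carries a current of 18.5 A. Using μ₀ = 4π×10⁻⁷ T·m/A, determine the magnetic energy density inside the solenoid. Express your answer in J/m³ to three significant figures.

B = μ₀nI = (4π×10⁻⁷)(5.020×10^3)(18.5) = 0.1167 T.
u = B²/(2μ₀) = (0.1167)²/(2×4π×10⁻⁷) = 5.419×10^3 J/m³.

u ≈ 5420 J/m³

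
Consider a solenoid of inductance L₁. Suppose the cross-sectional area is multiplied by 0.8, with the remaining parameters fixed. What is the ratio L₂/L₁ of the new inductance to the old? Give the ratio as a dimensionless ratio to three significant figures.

L₂/L₁ = 0.800

For a solenoid, L ∝ μᵣN²A/ℓ.
L₂/L₁ = (0.8) = 0.800.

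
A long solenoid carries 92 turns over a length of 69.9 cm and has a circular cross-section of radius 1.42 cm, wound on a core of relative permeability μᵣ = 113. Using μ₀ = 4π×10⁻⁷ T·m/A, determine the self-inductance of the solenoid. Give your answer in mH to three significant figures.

A = πr² = π(1.420×10^-2 m)² = 6.3347×10^-4 m².
For a long solenoid, L = μ₀μᵣN²A/ℓ.
L = (4π×10⁻⁷)(113)(92)²(6.3347×10^-4)/(0.699 m) = 1.089×10^-3 H.

L ≈ 1.09 mH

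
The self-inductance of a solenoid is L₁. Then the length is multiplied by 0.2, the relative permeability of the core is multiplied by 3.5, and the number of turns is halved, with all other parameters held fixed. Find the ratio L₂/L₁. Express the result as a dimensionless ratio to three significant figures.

For a solenoid, L ∝ μᵣN²A/ℓ.
L₂/L₁ = (0.2)^-1 × (3.5) × (0.5)^2 = 4.38.

L₂/L₁ = 4.38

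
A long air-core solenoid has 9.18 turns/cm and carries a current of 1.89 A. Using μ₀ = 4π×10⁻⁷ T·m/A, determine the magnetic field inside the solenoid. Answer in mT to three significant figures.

Inside a long solenoid, B = μ₀nI.
B = (4π×10⁻⁷)(918 m⁻¹)(1.89 A) = 2.180×10^-3 T.

B ≈ 2.18 mT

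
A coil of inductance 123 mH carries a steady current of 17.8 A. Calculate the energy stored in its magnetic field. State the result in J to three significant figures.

Stored magnetic energy: U = ½LI².
U = ½(0.123 H)(17.8 A)² = 19.49 J.

U ≈ 19.5 J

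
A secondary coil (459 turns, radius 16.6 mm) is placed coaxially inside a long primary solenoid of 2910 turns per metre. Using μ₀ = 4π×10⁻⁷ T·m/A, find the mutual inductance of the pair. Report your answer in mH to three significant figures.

The outer solenoid produces a uniform field B₁ = μ₀n₁I₁ across the inner coil,
so the flux linkage is N₂Φ = N₂B₁A₂ = μ₀n₁N₂A₂·I₁, giving M = μ₀n₁N₂A₂.
A₂ = πr² = π(1.660×10^-2 m)² = 8.657×10^-4 m².
M = (4π×10⁻⁷)(2910)(459)(8.657×10^-4) = 1.453×10^-3 H.

M ≈ 1.45 mH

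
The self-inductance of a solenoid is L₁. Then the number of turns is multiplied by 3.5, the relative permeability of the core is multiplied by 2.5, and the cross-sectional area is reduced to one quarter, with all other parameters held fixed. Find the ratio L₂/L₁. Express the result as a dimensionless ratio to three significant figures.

For a solenoid, L ∝ μᵣN²A/ℓ.
L₂/L₁ = (3.5)^2 × (2.5) × (0.25) = 7.66.

L₂/L₁ = 7.66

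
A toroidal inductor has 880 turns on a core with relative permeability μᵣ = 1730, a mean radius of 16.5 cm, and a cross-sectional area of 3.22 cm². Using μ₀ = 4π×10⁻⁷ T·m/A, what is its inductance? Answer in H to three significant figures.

For a thin toroid, L = μ₀μᵣN²A/(2πR).
L = (4π×10⁻⁷)(1730)(880)²(3.220×10^-4) / (2π×0.165 m) = 0.5229 H.

L ≈ 0.523 H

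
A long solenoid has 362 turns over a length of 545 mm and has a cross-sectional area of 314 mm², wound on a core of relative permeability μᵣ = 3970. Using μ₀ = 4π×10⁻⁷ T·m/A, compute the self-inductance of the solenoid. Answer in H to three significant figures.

L ≈ 0.377 H

A = 314 mm² = 3.140×10^-4 m².
For a long solenoid, L = μ₀μᵣN²A/ℓ.
L = (4π×10⁻⁷)(3970)(362)²(3.140×10^-4)/(0.545 m) = 0.3767 H.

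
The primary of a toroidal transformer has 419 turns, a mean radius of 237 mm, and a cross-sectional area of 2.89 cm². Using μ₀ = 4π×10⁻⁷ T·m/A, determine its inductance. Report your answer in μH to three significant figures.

For a thin toroid, L = μ₀N²A/(2πR).
L = (4π×10⁻⁷)(419)²(2.890×10^-4) / (2π×0.237 m) = 4.282×10^-5 H.

L ≈ 42.8 μH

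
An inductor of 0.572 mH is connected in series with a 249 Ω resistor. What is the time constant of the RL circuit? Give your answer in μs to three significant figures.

τ = L/R = (5.720×10^-4 H)/(249 Ω) = 2.297×10^-6 s.

τ ≈ 2.30 μs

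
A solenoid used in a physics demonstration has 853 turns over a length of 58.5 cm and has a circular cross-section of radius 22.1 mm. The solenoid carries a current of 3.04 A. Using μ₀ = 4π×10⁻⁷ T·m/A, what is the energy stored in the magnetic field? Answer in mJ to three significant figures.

U ≈ 11.1 mJ

A = πr² = π(2.210×10^-2 m)² = 1.534×10^-3 m².
L = μ₀N²A/ℓ = (4π×10⁻⁷)(853)²(1.534×10^-3)/(0.585) = 2.398×10^-3 H.
U = ½LI² = ½(2.398×10^-3)(3.04)² = 1.108×10^-2 J.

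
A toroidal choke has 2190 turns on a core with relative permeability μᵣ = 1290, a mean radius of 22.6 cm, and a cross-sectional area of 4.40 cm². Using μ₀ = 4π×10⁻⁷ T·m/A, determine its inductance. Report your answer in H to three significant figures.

L ≈ 2.41 H

For a thin toroid, L = μ₀μᵣN²A/(2πR).
L = (4π×10⁻⁷)(1290)(2190)²(4.400×10^-4) / (2π×0.226 m) = 2.409 H.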